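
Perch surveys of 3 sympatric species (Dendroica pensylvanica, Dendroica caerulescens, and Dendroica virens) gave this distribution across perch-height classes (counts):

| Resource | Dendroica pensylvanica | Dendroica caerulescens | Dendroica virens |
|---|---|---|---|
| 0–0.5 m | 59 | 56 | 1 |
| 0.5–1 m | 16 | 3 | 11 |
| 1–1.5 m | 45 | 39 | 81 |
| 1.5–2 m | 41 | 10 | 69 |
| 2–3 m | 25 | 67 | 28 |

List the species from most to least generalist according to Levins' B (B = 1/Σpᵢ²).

Proportions for Dendroica pensylvanica (n=186): 59/186=0.3172, 16/186=0.0860, 45/186=0.2419, 41/186=0.2204, 25/186=0.1344
Proportions for Dendroica caerulescens (n=175): 56/175=0.3200, 3/175=0.0171, 39/175=0.2229, 10/175=0.0571, 67/175=0.3829
Proportions for Dendroica virens (n=190): 1/190=0.0053, 11/190=0.0579, 81/190=0.4263, 69/190=0.3632, 28/190=0.1474
Σp_pensᵢ² = 0.3172² + 0.0860² + 0.2419² + 0.2204² + 0.1344² = 0.100616 + 0.007396 + 0.058516 + 0.048576 + 0.018063 = 0.233167
B_pens = 1 / 0.233167 = 4.2888
Σp_caerᵢ² = 0.3200² + 0.0171² + 0.2229² + 0.0571² + 0.3829² = 0.102400 + 0.000292 + 0.049684 + 0.003260 + 0.146612 = 0.302248
B_caer = 1 / 0.302248 = 3.3085
Σp_vireᵢ² = 0.0053² + 0.0579² + 0.4263² + 0.3632² + 0.1474² = 0.000028 + 0.003352 + 0.181732 + 0.131914 + 0.021727 = 0.338753
B_vire = 1 / 0.338753 = 2.9520
Ranking by B (broadest → narrowest): Dendroica pensylvanica (4.29) > Dendroica caerulescens (3.31) > Dendroica virens (2.95)

Dendroica pensylvanica > Dendroica caerulescens > Dendroica virens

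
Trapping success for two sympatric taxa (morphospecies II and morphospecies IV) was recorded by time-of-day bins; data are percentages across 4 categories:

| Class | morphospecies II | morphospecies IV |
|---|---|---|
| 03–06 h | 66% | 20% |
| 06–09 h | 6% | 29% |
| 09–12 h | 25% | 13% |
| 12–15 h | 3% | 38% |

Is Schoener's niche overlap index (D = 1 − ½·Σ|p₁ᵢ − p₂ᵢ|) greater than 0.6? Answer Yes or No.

No

Convert percentages to proportions (divide by 100).
Σ|p₁ᵢ − p₂ᵢ| = 0.46 + 0.23 + 0.12 + 0.35 = 1.16
D = 1 − ½ × 1.16 = 1 − 0.580 = 0.4200
D = 0.4200 < 0.6 → No.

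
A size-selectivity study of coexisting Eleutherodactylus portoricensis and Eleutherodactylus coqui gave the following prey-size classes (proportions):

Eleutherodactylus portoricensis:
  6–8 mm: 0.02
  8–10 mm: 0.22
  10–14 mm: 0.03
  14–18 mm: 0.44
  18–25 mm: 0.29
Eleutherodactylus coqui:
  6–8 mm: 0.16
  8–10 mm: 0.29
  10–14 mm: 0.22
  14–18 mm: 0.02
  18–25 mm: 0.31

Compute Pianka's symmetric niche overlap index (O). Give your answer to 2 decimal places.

0.60

Σ p₁ᵢp₂ᵢ = 0.0032 + 0.0638 + 0.0066 + 0.0088 + 0.0899 = 0.1723
Σp_1ᵢ² = 0.02² + 0.22² + 0.03² + 0.44² + 0.29² = 0.0004 + 0.0484 + 0.0009 + 0.1936 + 0.0841 = 0.3274
Σp_2ᵢ² = 0.16² + 0.29² + 0.22² + 0.02² + 0.31² = 0.0256 + 0.0841 + 0.0484 + 0.0004 + 0.0961 = 0.2546
O = 0.1723 / √(0.3274 × 0.2546) = 0.1723 / 0.28871 = 0.5968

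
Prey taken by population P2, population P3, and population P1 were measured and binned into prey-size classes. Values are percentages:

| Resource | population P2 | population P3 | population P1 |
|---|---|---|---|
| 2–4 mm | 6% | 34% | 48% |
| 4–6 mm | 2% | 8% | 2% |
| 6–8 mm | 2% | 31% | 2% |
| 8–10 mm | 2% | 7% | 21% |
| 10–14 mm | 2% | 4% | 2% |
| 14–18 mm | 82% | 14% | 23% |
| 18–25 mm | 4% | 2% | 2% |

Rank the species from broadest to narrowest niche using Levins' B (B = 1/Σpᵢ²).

Convert percentages to proportions (divide by 100).
Σp_P2ᵢ² = 0.06² + 0.02² + 0.02² + 0.02² + 0.02² + 0.82² + 0.04² = 0.0036 + 0.0004 + 0.0004 + 0.0004 + 0.0004 + 0.6724 + 0.0016 = 0.6792
B_P2 = 1 / 0.6792 = 1.4723
Σp_P3ᵢ² = 0.34² + 0.08² + 0.31² + 0.07² + 0.04² + 0.14² + 0.02² = 0.1156 + 0.0064 + 0.0961 + 0.0049 + 0.0016 + 0.0196 + 0.0004 = 0.2446
B_P3 = 1 / 0.2446 = 4.0883
Σp_P1ᵢ² = 0.48² + 0.02² + 0.02² + 0.21² + 0.02² + 0.23² + 0.02² = 0.2304 + 0.0004 + 0.0004 + 0.0441 + 0.0004 + 0.0529 + 0.0004 = 0.3290
B_P1 = 1 / 0.3290 = 3.0395
Ranking by B (broadest → narrowest): population P3 (4.09) > population P1 (3.04) > population P2 (1.47)

population P3 > population P1 > population P2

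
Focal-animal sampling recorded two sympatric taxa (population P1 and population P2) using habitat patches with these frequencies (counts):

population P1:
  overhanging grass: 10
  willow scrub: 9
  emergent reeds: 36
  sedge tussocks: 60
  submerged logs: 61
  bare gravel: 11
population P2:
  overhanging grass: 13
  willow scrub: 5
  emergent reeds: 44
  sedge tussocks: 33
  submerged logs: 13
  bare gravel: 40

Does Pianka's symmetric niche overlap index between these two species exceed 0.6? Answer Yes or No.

Proportions for population P1 (n=187): 10/187=0.0535, 9/187=0.0481, 36/187=0.1925, 60/187=0.3209, 61/187=0.3262, 11/187=0.0588
Proportions for population P2 (n=148): 13/148=0.0878, 5/148=0.0338, 44/148=0.2973, 33/148=0.2230, 13/148=0.0878, 40/148=0.2703
Σ p₁ᵢp₂ᵢ = 0.004697 + 0.001626 + 0.057230 + 0.071561 + 0.028640 + 0.015894 = 0.179648
Σp_1ᵢ² = 0.0535² + 0.0481² + 0.1925² + 0.3209² + 0.3262² + 0.0588² = 0.002862 + 0.002314 + 0.037056 + 0.102977 + 0.106406 + 0.003457 = 0.255072
Σp_2ᵢ² = 0.0878² + 0.0338² + 0.2973² + 0.2230² + 0.0878² + 0.2703² = 0.007709 + 0.001142 + 0.088387 + 0.049729 + 0.007709 + 0.073062 = 0.227738
O = 0.179648 / √(0.255072 × 0.227738) = 0.179648 / 0.2410178 = 0.7454
O = 0.7454 > 0.6 → Yes.

Yes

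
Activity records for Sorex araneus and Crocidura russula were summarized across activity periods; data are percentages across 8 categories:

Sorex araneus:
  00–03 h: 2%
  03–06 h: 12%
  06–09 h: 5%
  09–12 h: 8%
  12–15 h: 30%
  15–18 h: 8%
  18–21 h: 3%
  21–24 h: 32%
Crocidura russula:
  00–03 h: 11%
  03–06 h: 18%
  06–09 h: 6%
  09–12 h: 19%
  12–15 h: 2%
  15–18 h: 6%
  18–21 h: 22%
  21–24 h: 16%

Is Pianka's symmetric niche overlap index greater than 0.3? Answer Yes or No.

Convert percentages to proportions (divide by 100).
Σ p₁ᵢp₂ᵢ = 0.0022 + 0.0216 + 0.0030 + 0.0152 + 0.0060 + 0.0048 + 0.0066 + 0.0512 = 0.1106
Σp_1ᵢ² = 0.02² + 0.12² + 0.05² + 0.08² + 0.30² + 0.08² + 0.03² + 0.32² = 0.0004 + 0.0144 + 0.0025 + 0.0064 + 0.0900 + 0.0064 + 0.0009 + 0.1024 = 0.2234
Σp_2ᵢ² = 0.11² + 0.18² + 0.06² + 0.19² + 0.02² + 0.06² + 0.22² + 0.16² = 0.0121 + 0.0324 + 0.0036 + 0.0361 + 0.0004 + 0.0036 + 0.0484 + 0.0256 = 0.1622
O = 0.1106 / √(0.2234 × 0.1622) = 0.1106 / 0.19036 = 0.5810
O = 0.5810 > 0.3 → Yes.

Yes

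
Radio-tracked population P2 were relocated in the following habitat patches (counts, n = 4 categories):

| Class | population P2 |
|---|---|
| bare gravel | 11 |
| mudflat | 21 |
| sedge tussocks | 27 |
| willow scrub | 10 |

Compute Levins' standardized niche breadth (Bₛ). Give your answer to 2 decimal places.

Proportions for population P2 (n=69): 11/69=0.1594, 21/69=0.3043, 27/69=0.3913, 10/69=0.1449
Σpᵢ² = 0.1594² + 0.3043² + 0.3913² + 0.1449² = 0.025408 + 0.092598 + 0.153116 + 0.020996 = 0.292118
B = 1 / 0.292118 = 3.4233
Bₛ = (B − 1)/(n − 1) = (3.4233 − 1)/(4 − 1) = 2.4233/3 = 0.8078

0.81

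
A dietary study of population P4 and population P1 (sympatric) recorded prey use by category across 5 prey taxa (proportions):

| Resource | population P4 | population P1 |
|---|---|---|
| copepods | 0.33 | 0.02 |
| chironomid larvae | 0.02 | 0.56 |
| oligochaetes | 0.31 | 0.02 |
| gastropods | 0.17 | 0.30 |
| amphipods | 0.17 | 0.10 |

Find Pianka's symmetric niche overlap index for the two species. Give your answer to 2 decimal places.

0.28

Σ p₁ᵢp₂ᵢ = 0.0066 + 0.0112 + 0.0062 + 0.0510 + 0.0170 = 0.0920
Σp_1ᵢ² = 0.33² + 0.02² + 0.31² + 0.17² + 0.17² = 0.1089 + 0.0004 + 0.0961 + 0.0289 + 0.0289 = 0.2632
Σp_2ᵢ² = 0.02² + 0.56² + 0.02² + 0.30² + 0.10² = 0.0004 + 0.3136 + 0.0004 + 0.0900 + 0.0100 = 0.4144
O = 0.0920 / √(0.2632 × 0.4144) = 0.0920 / 0.33026 = 0.2786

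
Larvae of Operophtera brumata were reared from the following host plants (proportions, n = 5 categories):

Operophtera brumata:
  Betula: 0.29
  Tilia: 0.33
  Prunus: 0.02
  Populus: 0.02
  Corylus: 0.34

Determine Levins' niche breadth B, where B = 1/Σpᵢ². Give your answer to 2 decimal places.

3.23

Σpᵢ² = 0.29² + 0.33² + 0.02² + 0.02² + 0.34² = 0.0841 + 0.1089 + 0.0004 + 0.0004 + 0.1156 = 0.3094
B = 1 / 0.3094 = 3.2321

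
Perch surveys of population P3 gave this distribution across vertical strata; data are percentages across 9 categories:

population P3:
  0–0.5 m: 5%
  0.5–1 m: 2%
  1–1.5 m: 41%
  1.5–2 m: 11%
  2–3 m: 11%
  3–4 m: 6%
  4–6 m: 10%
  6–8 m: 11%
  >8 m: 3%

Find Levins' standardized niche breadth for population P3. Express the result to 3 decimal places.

0.439

Convert percentages to proportions (divide by 100).
Σpᵢ² = 0.05² + 0.02² + 0.41² + 0.11² + 0.11² + 0.06² + 0.10² + 0.11² + 0.03² = 0.0025 + 0.0004 + 0.1681 + 0.0121 + 0.0121 + 0.0036 + 0.0100 + 0.0121 + 0.0009 = 0.2218
B = 1 / 0.2218 = 4.50857
Bₛ = (B − 1)/(n − 1) = (4.50857 − 1)/(9 − 1) = 3.50857/8 = 0.43857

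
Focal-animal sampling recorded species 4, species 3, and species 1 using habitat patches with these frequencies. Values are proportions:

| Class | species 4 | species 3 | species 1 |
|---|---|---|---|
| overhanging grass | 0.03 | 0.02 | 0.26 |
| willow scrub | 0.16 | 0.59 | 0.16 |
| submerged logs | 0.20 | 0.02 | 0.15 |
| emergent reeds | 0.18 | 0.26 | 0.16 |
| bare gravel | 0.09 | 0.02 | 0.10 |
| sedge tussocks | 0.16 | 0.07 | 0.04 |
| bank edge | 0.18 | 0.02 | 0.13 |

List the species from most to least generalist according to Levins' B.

Σp_4ᵢ² = 0.03² + 0.16² + 0.20² + 0.18² + 0.09² + 0.16² + 0.18² = 0.0009 + 0.0256 + 0.0400 + 0.0324 + 0.0081 + 0.0256 + 0.0324 = 0.1650
B_4 = 1 / 0.1650 = 6.0606
Σp_3ᵢ² = 0.02² + 0.59² + 0.02² + 0.26² + 0.02² + 0.07² + 0.02² = 0.0004 + 0.3481 + 0.0004 + 0.0676 + 0.0004 + 0.0049 + 0.0004 = 0.4222
B_3 = 1 / 0.4222 = 2.3685
Σp_1ᵢ² = 0.26² + 0.16² + 0.15² + 0.16² + 0.10² + 0.04² + 0.13² = 0.0676 + 0.0256 + 0.0225 + 0.0256 + 0.0100 + 0.0016 + 0.0169 = 0.1698
B_1 = 1 / 0.1698 = 5.8893
Ranking by B (broadest → narrowest): species 4 (6.06) > species 1 (5.89) > species 3 (2.37)

species 4 > species 1 > species 3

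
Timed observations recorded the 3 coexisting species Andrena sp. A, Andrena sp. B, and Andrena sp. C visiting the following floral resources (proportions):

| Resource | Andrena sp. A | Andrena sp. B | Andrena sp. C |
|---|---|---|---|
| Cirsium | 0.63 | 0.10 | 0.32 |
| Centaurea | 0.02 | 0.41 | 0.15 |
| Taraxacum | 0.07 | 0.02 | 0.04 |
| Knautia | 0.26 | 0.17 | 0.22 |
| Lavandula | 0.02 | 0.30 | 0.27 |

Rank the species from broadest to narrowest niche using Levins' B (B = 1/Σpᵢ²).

Andrena sp. C > Andrena sp. B > Andrena sp. A

Σp_Aᵢ² = 0.63² + 0.02² + 0.07² + 0.26² + 0.02² = 0.3969 + 0.0004 + 0.0049 + 0.0676 + 0.0004 = 0.4702
B_A = 1 / 0.4702 = 2.1268
Σp_Bᵢ² = 0.10² + 0.41² + 0.02² + 0.17² + 0.30² = 0.0100 + 0.1681 + 0.0004 + 0.0289 + 0.0900 = 0.2974
B_B = 1 / 0.2974 = 3.3625
Σp_Cᵢ² = 0.32² + 0.15² + 0.04² + 0.22² + 0.27² = 0.1024 + 0.0225 + 0.0016 + 0.0484 + 0.0729 = 0.2478
B_C = 1 / 0.2478 = 4.0355
Ranking by B (broadest → narrowest): Andrena sp. C (4.04) > Andrena sp. B (3.36) > Andrena sp. A (2.13)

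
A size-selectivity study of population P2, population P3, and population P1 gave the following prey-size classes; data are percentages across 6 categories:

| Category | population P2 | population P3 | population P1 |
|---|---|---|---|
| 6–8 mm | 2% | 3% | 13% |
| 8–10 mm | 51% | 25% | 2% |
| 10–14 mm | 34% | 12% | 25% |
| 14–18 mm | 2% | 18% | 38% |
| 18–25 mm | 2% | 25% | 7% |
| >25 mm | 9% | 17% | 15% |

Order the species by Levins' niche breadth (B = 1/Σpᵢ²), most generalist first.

Convert percentages to proportions (divide by 100).
Σp_P2ᵢ² = 0.02² + 0.51² + 0.34² + 0.02² + 0.02² + 0.09² = 0.0004 + 0.2601 + 0.1156 + 0.0004 + 0.0004 + 0.0081 = 0.3850
B_P2 = 1 / 0.3850 = 2.5974
Σp_P3ᵢ² = 0.03² + 0.25² + 0.12² + 0.18² + 0.25² + 0.17² = 0.0009 + 0.0625 + 0.0144 + 0.0324 + 0.0625 + 0.0289 = 0.2016
B_P3 = 1 / 0.2016 = 4.9603
Σp_P1ᵢ² = 0.13² + 0.02² + 0.25² + 0.38² + 0.07² + 0.15² = 0.0169 + 0.0004 + 0.0625 + 0.1444 + 0.0049 + 0.0225 = 0.2516
B_P1 = 1 / 0.2516 = 3.9746
Ranking by B (broadest → narrowest): population P3 (4.96) > population P1 (3.97) > population P2 (2.60)

population P3 > population P1 > population P2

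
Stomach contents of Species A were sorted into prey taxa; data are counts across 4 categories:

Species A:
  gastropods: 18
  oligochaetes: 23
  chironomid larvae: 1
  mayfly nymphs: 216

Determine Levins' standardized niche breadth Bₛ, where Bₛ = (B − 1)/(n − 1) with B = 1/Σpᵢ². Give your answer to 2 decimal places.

0.13

Proportions for Species A (n=258): 18/258=0.0698, 23/258=0.0891, 1/258=0.0039, 216/258=0.8372
Σpᵢ² = 0.0698² + 0.0891² + 0.0039² + 0.8372² = 0.004872 + 0.007939 + 0.000015 + 0.700904 = 0.713730
B = 1 / 0.713730 = 1.4011
Bₛ = (B − 1)/(n − 1) = (1.4011 − 1)/(4 − 1) = 0.4011/3 = 0.1337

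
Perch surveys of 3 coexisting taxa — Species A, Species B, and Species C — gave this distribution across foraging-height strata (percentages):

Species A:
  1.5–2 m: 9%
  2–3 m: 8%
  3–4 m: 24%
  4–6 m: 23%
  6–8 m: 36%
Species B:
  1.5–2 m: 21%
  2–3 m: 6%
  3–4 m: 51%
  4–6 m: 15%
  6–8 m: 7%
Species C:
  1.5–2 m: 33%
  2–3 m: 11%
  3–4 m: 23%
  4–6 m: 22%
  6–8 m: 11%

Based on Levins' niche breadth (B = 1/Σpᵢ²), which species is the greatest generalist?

Species C

Convert percentages to proportions (divide by 100).
Σp_Aᵢ² = 0.09² + 0.08² + 0.24² + 0.23² + 0.36² = 0.0081 + 0.0064 + 0.0576 + 0.0529 + 0.1296 = 0.2546
B_A = 1 / 0.2546 = 3.9277
Σp_Bᵢ² = 0.21² + 0.06² + 0.51² + 0.15² + 0.07² = 0.0441 + 0.0036 + 0.2601 + 0.0225 + 0.0049 = 0.3352
B_B = 1 / 0.3352 = 2.9833
Σp_Cᵢ² = 0.33² + 0.11² + 0.23² + 0.22² + 0.11² = 0.1089 + 0.0121 + 0.0529 + 0.0484 + 0.0121 = 0.2344
B_C = 1 / 0.2344 = 4.2662
Highest B → broadest niche (most generalist): Species C (B = 4.27).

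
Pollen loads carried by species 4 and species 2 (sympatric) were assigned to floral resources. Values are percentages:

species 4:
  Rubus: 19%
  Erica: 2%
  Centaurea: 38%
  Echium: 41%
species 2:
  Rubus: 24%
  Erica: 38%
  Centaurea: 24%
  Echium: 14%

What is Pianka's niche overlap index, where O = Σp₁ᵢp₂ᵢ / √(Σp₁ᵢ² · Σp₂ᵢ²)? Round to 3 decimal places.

Convert percentages to proportions (divide by 100).
Σ p₁ᵢp₂ᵢ = 0.0456 + 0.0076 + 0.0912 + 0.0574 = 0.2018
Σp_1ᵢ² = 0.19² + 0.02² + 0.38² + 0.41² = 0.0361 + 0.0004 + 0.1444 + 0.1681 = 0.3490
Σp_2ᵢ² = 0.24² + 0.38² + 0.24² + 0.14² = 0.0576 + 0.1444 + 0.0576 + 0.0196 = 0.2792
O = 0.2018 / √(0.3490 × 0.2792) = 0.2018 / 0.312155 = 0.64647

0.646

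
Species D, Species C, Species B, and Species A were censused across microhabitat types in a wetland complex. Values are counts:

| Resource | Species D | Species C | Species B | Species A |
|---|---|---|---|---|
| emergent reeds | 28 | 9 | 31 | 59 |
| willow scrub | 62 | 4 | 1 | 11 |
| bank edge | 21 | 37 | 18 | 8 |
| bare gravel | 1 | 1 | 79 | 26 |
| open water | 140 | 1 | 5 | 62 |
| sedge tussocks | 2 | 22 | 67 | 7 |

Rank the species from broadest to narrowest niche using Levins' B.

Proportions for Species D (n=254): 28/254=0.1102, 62/254=0.2441, 21/254=0.0827, 1/254=0.0039, 140/254=0.5512, 2/254=0.0079
Proportions for Species C (n=74): 9/74=0.1216, 4/74=0.0541, 37/74=0.5000, 1/74=0.0135, 1/74=0.0135, 22/74=0.2973
Proportions for Species B (n=201): 31/201=0.1542, 1/201=0.0050, 18/201=0.0896, 79/201=0.3930, 5/201=0.0249, 67/201=0.3333
Proportions for Species A (n=173): 59/173=0.3410, 11/173=0.0636, 8/173=0.0462, 26/173=0.1503, 62/173=0.3584, 7/173=0.0405
Σp_Dᵢ² = 0.1102² + 0.2441² + 0.0827² + 0.0039² + 0.5512² + 0.0079² = 0.012144 + 0.059585 + 0.006839 + 0.000015 + 0.303821 + 0.000062 = 0.382466
B_D = 1 / 0.382466 = 2.6146
Σp_Cᵢ² = 0.1216² + 0.0541² + 0.5000² + 0.0135² + 0.0135² + 0.2973² = 0.014787 + 0.002927 + 0.250000 + 0.000182 + 0.000182 + 0.088387 = 0.356465
B_C = 1 / 0.356465 = 2.8053
Σp_Bᵢ² = 0.1542² + 0.0050² + 0.0896² + 0.3930² + 0.0249² + 0.3333² = 0.023778 + 0.000025 + 0.008028 + 0.154449 + 0.000620 + 0.111089 = 0.297989
B_B = 1 / 0.297989 = 3.3558
Σp_Aᵢ² = 0.3410² + 0.0636² + 0.0462² + 0.1503² + 0.3584² + 0.0405² = 0.116281 + 0.004045 + 0.002134 + 0.022590 + 0.128451 + 0.001640 = 0.275141
B_A = 1 / 0.275141 = 3.6345
Ranking by B (broadest → narrowest): Species A (3.63) > Species B (3.36) > Species C (2.81) > Species D (2.61)

Species A > Species B > Species C > Species D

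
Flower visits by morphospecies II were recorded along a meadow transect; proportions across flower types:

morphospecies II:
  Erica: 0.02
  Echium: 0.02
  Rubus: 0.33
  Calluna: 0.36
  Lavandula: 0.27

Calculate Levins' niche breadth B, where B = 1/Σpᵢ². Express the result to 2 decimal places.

Σpᵢ² = 0.02² + 0.02² + 0.33² + 0.36² + 0.27² = 0.0004 + 0.0004 + 0.1089 + 0.1296 + 0.0729 = 0.3122
B = 1 / 0.3122 = 3.2031

3.20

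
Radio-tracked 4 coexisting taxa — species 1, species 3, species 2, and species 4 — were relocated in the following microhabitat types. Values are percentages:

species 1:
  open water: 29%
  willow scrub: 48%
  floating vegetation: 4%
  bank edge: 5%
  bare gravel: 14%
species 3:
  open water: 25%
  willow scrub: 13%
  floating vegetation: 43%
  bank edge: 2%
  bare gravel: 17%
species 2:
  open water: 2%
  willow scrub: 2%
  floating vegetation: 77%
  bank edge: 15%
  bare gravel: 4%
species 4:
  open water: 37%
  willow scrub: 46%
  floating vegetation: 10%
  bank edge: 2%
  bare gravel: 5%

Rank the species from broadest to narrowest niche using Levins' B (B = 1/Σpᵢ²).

Convert percentages to proportions (divide by 100).
Σp_1ᵢ² = 0.29² + 0.48² + 0.04² + 0.05² + 0.14² = 0.0841 + 0.2304 + 0.0016 + 0.0025 + 0.0196 = 0.3382
B_1 = 1 / 0.3382 = 2.9568
Σp_3ᵢ² = 0.25² + 0.13² + 0.43² + 0.02² + 0.17² = 0.0625 + 0.0169 + 0.1849 + 0.0004 + 0.0289 = 0.2936
B_3 = 1 / 0.2936 = 3.4060
Σp_2ᵢ² = 0.02² + 0.02² + 0.77² + 0.15² + 0.04² = 0.0004 + 0.0004 + 0.5929 + 0.0225 + 0.0016 = 0.6178
B_2 = 1 / 0.6178 = 1.6186
Σp_4ᵢ² = 0.37² + 0.46² + 0.10² + 0.02² + 0.05² = 0.1369 + 0.2116 + 0.0100 + 0.0004 + 0.0025 = 0.3614
B_4 = 1 / 0.3614 = 2.7670
Ranking by B (broadest → narrowest): species 3 (3.41) > species 1 (2.96) > species 4 (2.77) > species 2 (1.62)

species 3 > species 1 > species 4 > species 2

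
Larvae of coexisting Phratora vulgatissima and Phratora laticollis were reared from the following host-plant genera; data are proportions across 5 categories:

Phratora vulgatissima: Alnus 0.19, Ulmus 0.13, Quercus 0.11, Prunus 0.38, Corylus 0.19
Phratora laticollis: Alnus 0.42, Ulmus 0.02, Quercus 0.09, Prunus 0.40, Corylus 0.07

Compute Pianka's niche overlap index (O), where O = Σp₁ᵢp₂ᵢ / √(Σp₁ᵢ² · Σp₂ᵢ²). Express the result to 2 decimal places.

0.88

Σ p₁ᵢp₂ᵢ = 0.0798 + 0.0026 + 0.0099 + 0.1520 + 0.0133 = 0.2576
Σp_1ᵢ² = 0.19² + 0.13² + 0.11² + 0.38² + 0.19² = 0.0361 + 0.0169 + 0.0121 + 0.1444 + 0.0361 = 0.2456
Σp_2ᵢ² = 0.42² + 0.02² + 0.09² + 0.40² + 0.07² = 0.1764 + 0.0004 + 0.0081 + 0.1600 + 0.0049 = 0.3498
O = 0.2576 / √(0.2456 × 0.3498) = 0.2576 / 0.29311 = 0.8789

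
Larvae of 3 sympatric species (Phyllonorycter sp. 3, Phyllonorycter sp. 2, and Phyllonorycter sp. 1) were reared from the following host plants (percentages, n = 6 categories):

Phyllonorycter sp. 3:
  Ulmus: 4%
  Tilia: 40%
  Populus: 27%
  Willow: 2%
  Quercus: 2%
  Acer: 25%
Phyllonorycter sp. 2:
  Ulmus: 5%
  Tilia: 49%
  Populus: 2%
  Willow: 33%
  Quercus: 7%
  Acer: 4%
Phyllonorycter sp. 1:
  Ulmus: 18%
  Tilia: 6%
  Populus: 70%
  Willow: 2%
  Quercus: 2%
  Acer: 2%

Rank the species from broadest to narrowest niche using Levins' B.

Phyllonorycter sp. 3 > Phyllonorycter sp. 2 > Phyllonorycter sp. 1

Convert percentages to proportions (divide by 100).
Σp_3ᵢ² = 0.04² + 0.40² + 0.27² + 0.02² + 0.02² + 0.25² = 0.0016 + 0.1600 + 0.0729 + 0.0004 + 0.0004 + 0.0625 = 0.2978
B_3 = 1 / 0.2978 = 3.3580
Σp_2ᵢ² = 0.05² + 0.49² + 0.02² + 0.33² + 0.07² + 0.04² = 0.0025 + 0.2401 + 0.0004 + 0.1089 + 0.0049 + 0.0016 = 0.3584
B_2 = 1 / 0.3584 = 2.7902
Σp_1ᵢ² = 0.18² + 0.06² + 0.70² + 0.02² + 0.02² + 0.02² = 0.0324 + 0.0036 + 0.4900 + 0.0004 + 0.0004 + 0.0004 = 0.5272
B_1 = 1 / 0.5272 = 1.8968
Ranking by B (broadest → narrowest): Phyllonorycter sp. 3 (3.36) > Phyllonorycter sp. 2 (2.79) > Phyllonorycter sp. 1 (1.90)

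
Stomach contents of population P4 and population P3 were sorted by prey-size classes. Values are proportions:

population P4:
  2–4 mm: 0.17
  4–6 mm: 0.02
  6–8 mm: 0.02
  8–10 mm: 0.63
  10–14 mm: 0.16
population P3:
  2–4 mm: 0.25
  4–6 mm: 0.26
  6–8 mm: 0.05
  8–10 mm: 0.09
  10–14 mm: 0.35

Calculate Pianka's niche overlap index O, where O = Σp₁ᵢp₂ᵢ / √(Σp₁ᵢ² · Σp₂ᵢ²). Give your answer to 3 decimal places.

Σ p₁ᵢp₂ᵢ = 0.0425 + 0.0052 + 0.0010 + 0.0567 + 0.0560 = 0.1614
Σp_1ᵢ² = 0.17² + 0.02² + 0.02² + 0.63² + 0.16² = 0.0289 + 0.0004 + 0.0004 + 0.3969 + 0.0256 = 0.4522
Σp_2ᵢ² = 0.25² + 0.26² + 0.05² + 0.09² + 0.35² = 0.0625 + 0.0676 + 0.0025 + 0.0081 + 0.1225 = 0.2632
O = 0.1614 / √(0.4522 × 0.2632) = 0.1614 / 0.344991 = 0.46784

0.468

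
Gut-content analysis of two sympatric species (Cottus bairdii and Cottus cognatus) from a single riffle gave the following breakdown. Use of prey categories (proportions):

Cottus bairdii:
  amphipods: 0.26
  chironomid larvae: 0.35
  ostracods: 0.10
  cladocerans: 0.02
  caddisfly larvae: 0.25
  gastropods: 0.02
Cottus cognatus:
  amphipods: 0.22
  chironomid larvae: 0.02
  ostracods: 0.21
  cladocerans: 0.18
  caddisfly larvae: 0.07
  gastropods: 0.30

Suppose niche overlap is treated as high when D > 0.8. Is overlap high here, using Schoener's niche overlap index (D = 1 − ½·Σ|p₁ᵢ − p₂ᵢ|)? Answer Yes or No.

No

Σ|p₁ᵢ − p₂ᵢ| = 0.04 + 0.33 + 0.11 + 0.16 + 0.18 + 0.28 = 1.10
D = 1 − ½ × 1.10 = 1 − 0.550 = 0.4500
D = 0.4500 < 0.8 → No.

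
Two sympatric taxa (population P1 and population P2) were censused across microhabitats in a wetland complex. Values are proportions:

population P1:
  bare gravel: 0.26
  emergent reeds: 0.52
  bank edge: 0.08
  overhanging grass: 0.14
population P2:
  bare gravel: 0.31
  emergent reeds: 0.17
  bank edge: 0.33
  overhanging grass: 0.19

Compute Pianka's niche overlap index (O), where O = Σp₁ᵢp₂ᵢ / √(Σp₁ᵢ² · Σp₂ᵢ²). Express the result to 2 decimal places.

Σ p₁ᵢp₂ᵢ = 0.0806 + 0.0884 + 0.0264 + 0.0266 = 0.2220
Σp_1ᵢ² = 0.26² + 0.52² + 0.08² + 0.14² = 0.0676 + 0.2704 + 0.0064 + 0.0196 = 0.3640
Σp_2ᵢ² = 0.31² + 0.17² + 0.33² + 0.19² = 0.0961 + 0.0289 + 0.1089 + 0.0361 = 0.2700
O = 0.2220 / √(0.3640 × 0.2700) = 0.2220 / 0.31350 = 0.7081

0.71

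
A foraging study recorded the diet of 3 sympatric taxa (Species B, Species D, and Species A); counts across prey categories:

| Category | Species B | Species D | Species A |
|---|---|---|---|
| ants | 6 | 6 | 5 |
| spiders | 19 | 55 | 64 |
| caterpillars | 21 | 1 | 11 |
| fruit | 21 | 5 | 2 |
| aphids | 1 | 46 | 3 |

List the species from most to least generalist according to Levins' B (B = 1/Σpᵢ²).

Proportions for Species B (n=68): 6/68=0.0882, 19/68=0.2794, 21/68=0.3088, 21/68=0.3088, 1/68=0.0147
Proportions for Species D (n=113): 6/113=0.0531, 55/113=0.4867, 1/113=0.0088, 5/113=0.0442, 46/113=0.4071
Proportions for Species A (n=85): 5/85=0.0588, 64/85=0.7529, 11/85=0.1294, 2/85=0.0235, 3/85=0.0353
Σp_Bᵢ² = 0.0882² + 0.2794² + 0.3088² + 0.3088² + 0.0147² = 0.007779 + 0.078064 + 0.095357 + 0.095357 + 0.000216 = 0.276773
B_B = 1 / 0.276773 = 3.6131
Σp_Dᵢ² = 0.0531² + 0.4867² + 0.0088² + 0.0442² + 0.4071² = 0.002820 + 0.236877 + 0.000077 + 0.001954 + 0.165730 = 0.407458
B_D = 1 / 0.407458 = 2.4542
Σp_Aᵢ² = 0.0588² + 0.7529² + 0.1294² + 0.0235² + 0.0353² = 0.003457 + 0.566858 + 0.016744 + 0.000552 + 0.001246 = 0.588857
B_A = 1 / 0.588857 = 1.6982
Ranking by B (broadest → narrowest): Species B (3.61) > Species D (2.45) > Species A (1.70)

Species B > Species D > Species A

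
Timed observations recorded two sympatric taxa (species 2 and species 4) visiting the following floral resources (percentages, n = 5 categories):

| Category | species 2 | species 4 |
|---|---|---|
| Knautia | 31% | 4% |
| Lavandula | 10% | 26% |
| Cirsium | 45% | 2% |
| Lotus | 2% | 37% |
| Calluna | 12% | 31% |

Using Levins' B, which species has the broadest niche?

Convert percentages to proportions (divide by 100).
Σp_2ᵢ² = 0.31² + 0.10² + 0.45² + 0.02² + 0.12² = 0.0961 + 0.0100 + 0.2025 + 0.0004 + 0.0144 = 0.3234
B_2 = 1 / 0.3234 = 3.0921
Σp_4ᵢ² = 0.04² + 0.26² + 0.02² + 0.37² + 0.31² = 0.0016 + 0.0676 + 0.0004 + 0.1369 + 0.0961 = 0.3026
B_4 = 1 / 0.3026 = 3.3047
Highest B → broadest niche (most generalist): species 4 (B = 3.30).

species 4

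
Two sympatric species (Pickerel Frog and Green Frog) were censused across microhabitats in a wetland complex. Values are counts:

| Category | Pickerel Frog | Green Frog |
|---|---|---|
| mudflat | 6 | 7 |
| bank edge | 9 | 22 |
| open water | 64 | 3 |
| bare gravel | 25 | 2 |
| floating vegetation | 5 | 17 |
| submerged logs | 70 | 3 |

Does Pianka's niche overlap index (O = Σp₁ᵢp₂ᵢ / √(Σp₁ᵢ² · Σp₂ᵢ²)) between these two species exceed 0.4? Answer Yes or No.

No

Proportions for Pickerel Frog (n=179): 6/179=0.0335, 9/179=0.0503, 64/179=0.3575, 25/179=0.1397, 5/179=0.0279, 70/179=0.3911
Proportions for Green Frog (n=54): 7/54=0.1296, 22/54=0.4074, 3/54=0.0556, 2/54=0.0370, 17/54=0.3148, 3/54=0.0556
Σ p₁ᵢp₂ᵢ = 0.004342 + 0.020492 + 0.019877 + 0.005169 + 0.008783 + 0.021745 = 0.080408
Σp_1ᵢ² = 0.0335² + 0.0503² + 0.3575² + 0.1397² + 0.0279² + 0.3911² = 0.001122 + 0.002530 + 0.127806 + 0.019516 + 0.000778 + 0.152959 = 0.304711
Σp_2ᵢ² = 0.1296² + 0.4074² + 0.0556² + 0.0370² + 0.3148² + 0.0556² = 0.016796 + 0.165975 + 0.003091 + 0.001369 + 0.099099 + 0.003091 = 0.289421
O = 0.080408 / √(0.304711 × 0.289421) = 0.080408 / 0.2969676 = 0.2708
O = 0.2708 < 0.4 → No.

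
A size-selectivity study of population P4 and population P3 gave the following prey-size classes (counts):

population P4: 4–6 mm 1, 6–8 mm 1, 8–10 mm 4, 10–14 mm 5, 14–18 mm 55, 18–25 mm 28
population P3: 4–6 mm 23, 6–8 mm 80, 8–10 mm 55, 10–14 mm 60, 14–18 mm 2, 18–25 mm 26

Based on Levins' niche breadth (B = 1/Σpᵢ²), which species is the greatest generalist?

population P3

Proportions for population P4 (n=94): 1/94=0.0106, 1/94=0.0106, 4/94=0.0426, 5/94=0.0532, 55/94=0.5851, 28/94=0.2979
Proportions for population P3 (n=246): 23/246=0.0935, 80/246=0.3252, 55/246=0.2236, 60/246=0.2439, 2/246=0.0081, 26/246=0.1057
Σp_P4ᵢ² = 0.0106² + 0.0106² + 0.0426² + 0.0532² + 0.5851² + 0.2979² = 0.000112 + 0.000112 + 0.001815 + 0.002830 + 0.342342 + 0.088744 = 0.435955
B_P4 = 1 / 0.435955 = 2.2938
Σp_P3ᵢ² = 0.0935² + 0.3252² + 0.2236² + 0.2439² + 0.0081² + 0.1057² = 0.008742 + 0.105755 + 0.049997 + 0.059487 + 0.000066 + 0.011172 = 0.235219
B_P3 = 1 / 0.235219 = 4.2514
Highest B → broadest niche (most generalist): population P3 (B = 4.25).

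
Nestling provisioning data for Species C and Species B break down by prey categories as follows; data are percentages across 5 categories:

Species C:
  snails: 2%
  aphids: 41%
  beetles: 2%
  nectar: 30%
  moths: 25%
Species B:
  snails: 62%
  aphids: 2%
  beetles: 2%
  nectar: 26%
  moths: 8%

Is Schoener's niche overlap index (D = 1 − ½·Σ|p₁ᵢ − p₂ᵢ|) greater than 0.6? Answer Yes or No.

Convert percentages to proportions (divide by 100).
Σ|p₁ᵢ − p₂ᵢ| = 0.60 + 0.39 + 0.00 + 0.04 + 0.17 = 1.20
D = 1 − ½ × 1.20 = 1 − 0.600 = 0.4000
D = 0.4000 < 0.6 → No.

No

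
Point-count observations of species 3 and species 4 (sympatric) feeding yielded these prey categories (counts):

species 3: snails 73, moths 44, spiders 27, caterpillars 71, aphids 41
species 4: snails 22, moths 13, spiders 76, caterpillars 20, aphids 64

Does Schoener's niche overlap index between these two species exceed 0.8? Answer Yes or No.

Proportions for species 3 (n=256): 73/256=0.2852, 44/256=0.1719, 27/256=0.1055, 71/256=0.2773, 41/256=0.1602
Proportions for species 4 (n=195): 22/195=0.1128, 13/195=0.0667, 76/195=0.3897, 20/195=0.1026, 64/195=0.3282
Σ|p₁ᵢ − p₂ᵢ| = 0.1724 + 0.1052 + 0.2842 + 0.1747 + 0.1680 = 0.9045
D = 1 − ½ × 0.9045 = 1 − 0.45225 = 0.54775
D = 0.54775 < 0.8 → No.

No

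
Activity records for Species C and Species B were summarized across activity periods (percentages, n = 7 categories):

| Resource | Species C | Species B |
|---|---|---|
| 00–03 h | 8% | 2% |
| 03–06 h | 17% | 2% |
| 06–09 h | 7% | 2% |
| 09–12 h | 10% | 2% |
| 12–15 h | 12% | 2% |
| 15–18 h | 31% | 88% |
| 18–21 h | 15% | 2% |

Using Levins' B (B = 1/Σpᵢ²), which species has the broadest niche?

Species C

Convert percentages to proportions (divide by 100).
Σp_Cᵢ² = 0.08² + 0.17² + 0.07² + 0.10² + 0.12² + 0.31² + 0.15² = 0.0064 + 0.0289 + 0.0049 + 0.0100 + 0.0144 + 0.0961 + 0.0225 = 0.1832
B_C = 1 / 0.1832 = 5.4585
Σp_Bᵢ² = 0.02² + 0.02² + 0.02² + 0.02² + 0.02² + 0.88² + 0.02² = 0.0004 + 0.0004 + 0.0004 + 0.0004 + 0.0004 + 0.7744 + 0.0004 = 0.7768
B_B = 1 / 0.7768 = 1.2873
Highest B → broadest niche (most generalist): Species C (B = 5.46).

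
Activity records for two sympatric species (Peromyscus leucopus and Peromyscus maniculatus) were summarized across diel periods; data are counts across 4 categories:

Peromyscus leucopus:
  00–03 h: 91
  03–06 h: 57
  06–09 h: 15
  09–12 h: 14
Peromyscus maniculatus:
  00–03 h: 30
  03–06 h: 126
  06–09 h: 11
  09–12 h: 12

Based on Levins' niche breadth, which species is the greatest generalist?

Proportions for Peromyscus leucopus (n=177): 91/177=0.5141, 57/177=0.3220, 15/177=0.0847, 14/177=0.0791
Proportions for Peromyscus maniculatus (n=179): 30/179=0.1676, 126/179=0.7039, 11/179=0.0615, 12/179=0.0670
Σp_leucᵢ² = 0.5141² + 0.3220² + 0.0847² + 0.0791² = 0.264299 + 0.103684 + 0.007174 + 0.006257 = 0.381414
B_leuc = 1 / 0.381414 = 2.6218
Σp_maniᵢ² = 0.1676² + 0.7039² + 0.0615² + 0.0670² = 0.028090 + 0.495475 + 0.003782 + 0.004489 = 0.531836
B_mani = 1 / 0.531836 = 1.8803
Highest B → broadest niche (most generalist): Peromyscus leucopus (B = 2.62).

Peromyscus leucopus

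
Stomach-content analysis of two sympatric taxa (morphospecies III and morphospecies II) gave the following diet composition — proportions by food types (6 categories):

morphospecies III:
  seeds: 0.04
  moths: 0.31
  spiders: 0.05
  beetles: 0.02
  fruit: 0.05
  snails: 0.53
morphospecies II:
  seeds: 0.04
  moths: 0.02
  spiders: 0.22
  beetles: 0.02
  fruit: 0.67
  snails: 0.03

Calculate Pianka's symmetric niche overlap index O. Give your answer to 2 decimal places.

0.16

Σ p₁ᵢp₂ᵢ = 0.0016 + 0.0062 + 0.0110 + 0.0004 + 0.0335 + 0.0159 = 0.0686
Σp_1ᵢ² = 0.04² + 0.31² + 0.05² + 0.02² + 0.05² + 0.53² = 0.0016 + 0.0961 + 0.0025 + 0.0004 + 0.0025 + 0.2809 = 0.3840
Σp_2ᵢ² = 0.04² + 0.02² + 0.22² + 0.02² + 0.67² + 0.03² = 0.0016 + 0.0004 + 0.0484 + 0.0004 + 0.4489 + 0.0009 = 0.5006
O = 0.0686 / √(0.3840 × 0.5006) = 0.0686 / 0.43844 = 0.1565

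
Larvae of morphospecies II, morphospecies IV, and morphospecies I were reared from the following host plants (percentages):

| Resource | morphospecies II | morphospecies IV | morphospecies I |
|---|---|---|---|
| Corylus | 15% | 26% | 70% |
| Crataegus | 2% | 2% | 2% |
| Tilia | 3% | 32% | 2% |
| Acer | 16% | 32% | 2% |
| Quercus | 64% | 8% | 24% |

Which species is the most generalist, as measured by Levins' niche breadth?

morphospecies IV

Convert percentages to proportions (divide by 100).
Σp_IIᵢ² = 0.15² + 0.02² + 0.03² + 0.16² + 0.64² = 0.0225 + 0.0004 + 0.0009 + 0.0256 + 0.4096 = 0.4590
B_II = 1 / 0.4590 = 2.1786
Σp_IVᵢ² = 0.26² + 0.02² + 0.32² + 0.32² + 0.08² = 0.0676 + 0.0004 + 0.1024 + 0.1024 + 0.0064 = 0.2792
B_IV = 1 / 0.2792 = 3.5817
Σp_Iᵢ² = 0.70² + 0.02² + 0.02² + 0.02² + 0.24² = 0.4900 + 0.0004 + 0.0004 + 0.0004 + 0.0576 = 0.5488
B_I = 1 / 0.5488 = 1.8222
Highest B → broadest niche (most generalist): morphospecies IV (B = 3.58).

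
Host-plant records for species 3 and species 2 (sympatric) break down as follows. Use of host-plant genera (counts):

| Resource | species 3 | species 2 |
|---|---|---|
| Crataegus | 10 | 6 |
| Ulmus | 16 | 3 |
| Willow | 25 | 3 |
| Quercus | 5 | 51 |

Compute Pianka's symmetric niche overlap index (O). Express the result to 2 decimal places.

0.27

Proportions for species 3 (n=56): 10/56=0.1786, 16/56=0.2857, 25/56=0.4464, 5/56=0.0893
Proportions for species 2 (n=63): 6/63=0.0952, 3/63=0.0476, 3/63=0.0476, 51/63=0.8095
Σ p₁ᵢp₂ᵢ = 0.017003 + 0.013599 + 0.021249 + 0.072288 = 0.124139
Σp_1ᵢ² = 0.1786² + 0.2857² + 0.4464² + 0.0893² = 0.031898 + 0.081624 + 0.199273 + 0.007974 = 0.320769
Σp_2ᵢ² = 0.0952² + 0.0476² + 0.0476² + 0.8095² = 0.009063 + 0.002266 + 0.002266 + 0.655290 = 0.668885
O = 0.124139 / √(0.320769 × 0.668885) = 0.124139 / 0.4632036 = 0.2680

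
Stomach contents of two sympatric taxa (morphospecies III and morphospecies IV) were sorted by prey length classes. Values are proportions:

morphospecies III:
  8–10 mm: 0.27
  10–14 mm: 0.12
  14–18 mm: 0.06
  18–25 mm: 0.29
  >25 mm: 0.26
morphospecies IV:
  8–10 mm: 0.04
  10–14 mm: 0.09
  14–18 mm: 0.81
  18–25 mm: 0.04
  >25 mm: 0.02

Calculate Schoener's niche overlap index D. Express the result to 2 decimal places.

Σ|p₁ᵢ − p₂ᵢ| = 0.23 + 0.03 + 0.75 + 0.25 + 0.24 = 1.50
D = 1 − ½ × 1.50 = 1 − 0.750 = 0.2500

0.25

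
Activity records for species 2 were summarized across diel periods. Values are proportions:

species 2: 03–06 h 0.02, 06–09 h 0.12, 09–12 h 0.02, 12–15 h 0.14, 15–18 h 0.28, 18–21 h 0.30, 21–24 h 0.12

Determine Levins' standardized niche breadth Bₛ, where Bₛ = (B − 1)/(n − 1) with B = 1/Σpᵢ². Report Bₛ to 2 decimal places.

0.60

Σpᵢ² = 0.02² + 0.12² + 0.02² + 0.14² + 0.28² + 0.30² + 0.12² = 0.0004 + 0.0144 + 0.0004 + 0.0196 + 0.0784 + 0.0900 + 0.0144 = 0.2176
B = 1 / 0.2176 = 4.5956
Bₛ = (B − 1)/(n − 1) = (4.5956 − 1)/(7 − 1) = 3.5956/6 = 0.5993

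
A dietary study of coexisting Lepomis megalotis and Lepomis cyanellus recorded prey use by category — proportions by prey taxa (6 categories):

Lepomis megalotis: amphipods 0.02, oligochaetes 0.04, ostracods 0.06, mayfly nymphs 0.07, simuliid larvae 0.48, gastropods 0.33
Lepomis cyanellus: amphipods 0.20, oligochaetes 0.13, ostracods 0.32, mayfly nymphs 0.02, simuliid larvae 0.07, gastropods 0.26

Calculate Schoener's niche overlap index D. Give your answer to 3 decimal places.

Σ|p₁ᵢ − p₂ᵢ| = 0.18 + 0.09 + 0.26 + 0.05 + 0.41 + 0.07 = 1.06
D = 1 − ½ × 1.06 = 1 − 0.530 = 0.47000

0.470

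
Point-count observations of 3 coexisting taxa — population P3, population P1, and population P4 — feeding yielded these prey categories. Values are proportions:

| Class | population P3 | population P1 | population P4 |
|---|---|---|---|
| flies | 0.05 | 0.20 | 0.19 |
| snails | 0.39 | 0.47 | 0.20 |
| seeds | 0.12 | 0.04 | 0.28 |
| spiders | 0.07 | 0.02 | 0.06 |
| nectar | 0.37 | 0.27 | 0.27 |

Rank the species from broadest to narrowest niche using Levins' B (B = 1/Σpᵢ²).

Σp_P3ᵢ² = 0.05² + 0.39² + 0.12² + 0.07² + 0.37² = 0.0025 + 0.1521 + 0.0144 + 0.0049 + 0.1369 = 0.3108
B_P3 = 1 / 0.3108 = 3.2175
Σp_P1ᵢ² = 0.20² + 0.47² + 0.04² + 0.02² + 0.27² = 0.0400 + 0.2209 + 0.0016 + 0.0004 + 0.0729 = 0.3358
B_P1 = 1 / 0.3358 = 2.9780
Σp_P4ᵢ² = 0.19² + 0.20² + 0.28² + 0.06² + 0.27² = 0.0361 + 0.0400 + 0.0784 + 0.0036 + 0.0729 = 0.2310
B_P4 = 1 / 0.2310 = 4.3290
Ranking by B (broadest → narrowest): population P4 (4.33) > population P3 (3.22) > population P1 (2.98)

population P4 > population P3 > population P1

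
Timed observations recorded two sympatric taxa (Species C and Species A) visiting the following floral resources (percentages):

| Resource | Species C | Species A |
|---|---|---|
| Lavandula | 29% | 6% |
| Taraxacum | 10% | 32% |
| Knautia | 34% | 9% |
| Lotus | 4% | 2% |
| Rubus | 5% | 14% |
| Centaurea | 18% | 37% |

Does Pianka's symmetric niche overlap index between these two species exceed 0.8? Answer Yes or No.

No

Convert percentages to proportions (divide by 100).
Σ p₁ᵢp₂ᵢ = 0.0174 + 0.0320 + 0.0306 + 0.0008 + 0.0070 + 0.0666 = 0.1544
Σp_1ᵢ² = 0.29² + 0.10² + 0.34² + 0.04² + 0.05² + 0.18² = 0.0841 + 0.0100 + 0.1156 + 0.0016 + 0.0025 + 0.0324 = 0.2462
Σp_2ᵢ² = 0.06² + 0.32² + 0.09² + 0.02² + 0.14² + 0.37² = 0.0036 + 0.1024 + 0.0081 + 0.0004 + 0.0196 + 0.1369 = 0.2710
O = 0.1544 / √(0.2462 × 0.2710) = 0.1544 / 0.25830 = 0.5978
O = 0.5978 < 0.8 → No.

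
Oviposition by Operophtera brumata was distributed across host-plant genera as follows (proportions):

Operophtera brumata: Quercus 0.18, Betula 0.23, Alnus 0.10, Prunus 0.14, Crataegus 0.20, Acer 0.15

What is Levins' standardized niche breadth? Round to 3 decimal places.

0.927

Σpᵢ² = 0.18² + 0.23² + 0.10² + 0.14² + 0.20² + 0.15² = 0.0324 + 0.0529 + 0.0100 + 0.0196 + 0.0400 + 0.0225 = 0.1774
B = 1 / 0.1774 = 5.63698
Bₛ = (B − 1)/(n − 1) = (5.63698 − 1)/(6 − 1) = 4.63698/5 = 0.92740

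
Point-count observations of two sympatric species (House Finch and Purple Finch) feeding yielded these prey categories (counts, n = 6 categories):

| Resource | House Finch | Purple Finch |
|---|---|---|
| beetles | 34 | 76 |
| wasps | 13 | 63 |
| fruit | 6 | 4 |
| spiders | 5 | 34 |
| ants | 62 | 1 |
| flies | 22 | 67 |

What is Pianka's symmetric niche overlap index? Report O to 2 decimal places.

Proportions for House Finch (n=142): 34/142=0.2394, 13/142=0.0915, 6/142=0.0423, 5/142=0.0352, 62/142=0.4366, 22/142=0.1549
Proportions for Purple Finch (n=245): 76/245=0.3102, 63/245=0.2571, 4/245=0.0163, 34/245=0.1388, 1/245=0.0041, 67/245=0.2735
Σ p₁ᵢp₂ᵢ = 0.074262 + 0.023525 + 0.000689 + 0.004886 + 0.001790 + 0.042365 = 0.147517
Σp_1ᵢ² = 0.2394² + 0.0915² + 0.0423² + 0.0352² + 0.4366² + 0.1549² = 0.057312 + 0.008372 + 0.001789 + 0.001239 + 0.190620 + 0.023994 = 0.283326
Σp_2ᵢ² = 0.3102² + 0.2571² + 0.0163² + 0.1388² + 0.0041² + 0.2735² = 0.096224 + 0.066100 + 0.000266 + 0.019265 + 0.000017 + 0.074802 = 0.256674
O = 0.147517 / √(0.283326 × 0.256674) = 0.147517 / 0.2696709 = 0.5470

0.55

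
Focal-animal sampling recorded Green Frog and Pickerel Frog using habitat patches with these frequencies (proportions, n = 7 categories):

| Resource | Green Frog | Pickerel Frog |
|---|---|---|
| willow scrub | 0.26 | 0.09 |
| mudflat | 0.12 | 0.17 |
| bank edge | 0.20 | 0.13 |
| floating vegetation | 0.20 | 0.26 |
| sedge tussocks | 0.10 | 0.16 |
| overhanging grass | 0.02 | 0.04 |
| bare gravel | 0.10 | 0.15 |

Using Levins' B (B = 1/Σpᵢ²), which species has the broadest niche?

Pickerel Frog

Σp_Greeᵢ² = 0.26² + 0.12² + 0.20² + 0.20² + 0.10² + 0.02² + 0.10² = 0.0676 + 0.0144 + 0.0400 + 0.0400 + 0.0100 + 0.0004 + 0.0100 = 0.1824
B_Gree = 1 / 0.1824 = 5.4825
Σp_Pickᵢ² = 0.09² + 0.17² + 0.13² + 0.26² + 0.16² + 0.04² + 0.15² = 0.0081 + 0.0289 + 0.0169 + 0.0676 + 0.0256 + 0.0016 + 0.0225 = 0.1712
B_Pick = 1 / 0.1712 = 5.8411
Highest B → broadest niche (most generalist): Pickerel Frog (B = 5.84).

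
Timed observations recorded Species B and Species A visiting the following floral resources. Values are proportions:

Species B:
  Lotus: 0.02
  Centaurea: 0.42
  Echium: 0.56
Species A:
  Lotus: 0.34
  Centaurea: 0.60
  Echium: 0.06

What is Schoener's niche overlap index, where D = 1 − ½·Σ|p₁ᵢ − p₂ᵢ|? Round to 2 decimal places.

Σ|p₁ᵢ − p₂ᵢ| = 0.32 + 0.18 + 0.50 = 1.00
D = 1 − ½ × 1.00 = 1 − 0.500 = 0.5000

0.50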